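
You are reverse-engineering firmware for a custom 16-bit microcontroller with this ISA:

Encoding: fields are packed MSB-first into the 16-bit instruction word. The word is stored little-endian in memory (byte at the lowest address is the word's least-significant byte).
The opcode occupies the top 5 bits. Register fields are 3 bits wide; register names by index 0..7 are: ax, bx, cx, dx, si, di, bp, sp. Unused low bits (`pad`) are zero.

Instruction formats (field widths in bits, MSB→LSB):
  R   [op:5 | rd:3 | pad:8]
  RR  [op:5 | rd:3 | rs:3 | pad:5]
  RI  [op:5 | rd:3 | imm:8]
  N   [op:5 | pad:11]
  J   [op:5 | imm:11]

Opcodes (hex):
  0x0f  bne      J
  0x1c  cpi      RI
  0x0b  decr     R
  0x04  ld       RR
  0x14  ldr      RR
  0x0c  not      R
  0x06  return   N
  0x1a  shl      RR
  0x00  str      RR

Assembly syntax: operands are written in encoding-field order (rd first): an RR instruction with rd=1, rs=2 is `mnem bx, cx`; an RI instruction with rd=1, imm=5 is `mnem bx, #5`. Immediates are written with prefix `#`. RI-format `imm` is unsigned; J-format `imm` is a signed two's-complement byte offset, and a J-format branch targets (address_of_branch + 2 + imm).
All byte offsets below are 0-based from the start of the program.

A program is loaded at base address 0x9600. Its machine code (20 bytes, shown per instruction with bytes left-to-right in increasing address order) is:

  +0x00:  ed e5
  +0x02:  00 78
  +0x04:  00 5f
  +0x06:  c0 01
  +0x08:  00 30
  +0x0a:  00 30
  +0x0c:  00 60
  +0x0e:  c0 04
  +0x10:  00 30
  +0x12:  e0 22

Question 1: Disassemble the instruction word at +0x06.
str bx, bp

+0x06: c0 01 ⇒ word 0x01c0 (little)
  op=0x01c0>>11=0x0 ⇒ str (RR)
  rd@[10:8]=0x1 ⇒ bx
  rs@[7:5]=0x6 ⇒ bp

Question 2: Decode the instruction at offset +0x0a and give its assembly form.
return

[0a] 00 30 → 0x3000
  op=0x3000>>11=0x6 ⇒ return (N)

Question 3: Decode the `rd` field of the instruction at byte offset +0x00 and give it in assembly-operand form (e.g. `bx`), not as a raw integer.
[00] ed e5 → 0xe5ed
  op=0xe5ed>>11=0x1c ⇒ cpi (RI)
  rd@[10:8]=0x5 ⇒ di
  imm@[7:0]=0xed ⇒ #237

di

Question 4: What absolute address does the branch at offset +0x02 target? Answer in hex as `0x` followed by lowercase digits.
[02] 00 78 → 0x7800
  opcode bits[15:11]=0xf: bne/J
  imm@[10:0]=0x0 ⇒ #0
  target = base 0x9600 + off 0x02 + 2 + imm 0 = 0x9604

0x9604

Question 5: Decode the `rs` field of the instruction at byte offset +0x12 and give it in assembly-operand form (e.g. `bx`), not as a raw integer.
sp

[12] e0 22 → 0x22e0
  op=0x22e0>>11=0x4 ⇒ ld (RR)
  [10:8] rd=2 = cx
  [7:5] rs=7 = sp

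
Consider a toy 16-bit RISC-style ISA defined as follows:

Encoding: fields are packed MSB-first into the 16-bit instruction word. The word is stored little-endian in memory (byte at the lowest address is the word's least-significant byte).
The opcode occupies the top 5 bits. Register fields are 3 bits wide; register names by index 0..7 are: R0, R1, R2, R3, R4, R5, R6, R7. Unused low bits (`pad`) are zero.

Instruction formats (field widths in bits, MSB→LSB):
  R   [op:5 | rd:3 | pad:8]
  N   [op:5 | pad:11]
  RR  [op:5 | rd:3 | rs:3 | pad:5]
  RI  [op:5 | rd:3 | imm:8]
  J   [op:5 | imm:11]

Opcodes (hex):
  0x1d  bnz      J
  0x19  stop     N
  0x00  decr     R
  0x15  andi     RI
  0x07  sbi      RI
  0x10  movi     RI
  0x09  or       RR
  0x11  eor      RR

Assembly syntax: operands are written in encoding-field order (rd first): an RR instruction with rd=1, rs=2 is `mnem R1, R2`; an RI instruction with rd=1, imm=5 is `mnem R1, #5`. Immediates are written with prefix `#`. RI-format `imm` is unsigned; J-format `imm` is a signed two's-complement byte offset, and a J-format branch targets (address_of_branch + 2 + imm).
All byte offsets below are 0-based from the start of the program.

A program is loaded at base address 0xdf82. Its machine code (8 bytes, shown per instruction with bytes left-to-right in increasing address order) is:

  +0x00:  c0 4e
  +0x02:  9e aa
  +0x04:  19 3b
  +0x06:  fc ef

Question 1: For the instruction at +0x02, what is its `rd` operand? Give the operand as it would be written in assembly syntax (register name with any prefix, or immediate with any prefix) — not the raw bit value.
+0x02: 9e aa ⇒ word 0xaa9e (little)
  top 5b → 0x15 → andi [RI]
  [10:8] rd=2 = R2
  [7:0] imm=158 = #158

R2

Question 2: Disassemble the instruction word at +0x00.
or R6, R6

@+00  little-endian(c0 4e) = 0x4ec0
  opcode bits[15:11]=0x9: or/RR
  rd@[10:8]=0x6 ⇒ R6
  rs@[7:5]=0x6 ⇒ R6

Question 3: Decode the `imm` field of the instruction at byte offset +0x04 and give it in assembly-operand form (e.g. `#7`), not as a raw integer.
off 0x04: read 19 3b as little → 0x3b19
  top 5b → 0x7 → sbi [RI]
  rd@[10:8]=0x3 ⇒ R3
  imm@[7:0]=0x19 ⇒ #25

#25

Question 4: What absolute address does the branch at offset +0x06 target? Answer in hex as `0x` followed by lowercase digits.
@+06  little-endian(fc ef) = 0xeffc
  op=0xeffc>>11=0x1d ⇒ bnz (J)
  imm: (w>>0)&0x7ff=0x7fc (s11→-4) → #-4
  target = base 0xdf82 + off 0x06 + 2 + imm -4 = 0xdf86

0xdf86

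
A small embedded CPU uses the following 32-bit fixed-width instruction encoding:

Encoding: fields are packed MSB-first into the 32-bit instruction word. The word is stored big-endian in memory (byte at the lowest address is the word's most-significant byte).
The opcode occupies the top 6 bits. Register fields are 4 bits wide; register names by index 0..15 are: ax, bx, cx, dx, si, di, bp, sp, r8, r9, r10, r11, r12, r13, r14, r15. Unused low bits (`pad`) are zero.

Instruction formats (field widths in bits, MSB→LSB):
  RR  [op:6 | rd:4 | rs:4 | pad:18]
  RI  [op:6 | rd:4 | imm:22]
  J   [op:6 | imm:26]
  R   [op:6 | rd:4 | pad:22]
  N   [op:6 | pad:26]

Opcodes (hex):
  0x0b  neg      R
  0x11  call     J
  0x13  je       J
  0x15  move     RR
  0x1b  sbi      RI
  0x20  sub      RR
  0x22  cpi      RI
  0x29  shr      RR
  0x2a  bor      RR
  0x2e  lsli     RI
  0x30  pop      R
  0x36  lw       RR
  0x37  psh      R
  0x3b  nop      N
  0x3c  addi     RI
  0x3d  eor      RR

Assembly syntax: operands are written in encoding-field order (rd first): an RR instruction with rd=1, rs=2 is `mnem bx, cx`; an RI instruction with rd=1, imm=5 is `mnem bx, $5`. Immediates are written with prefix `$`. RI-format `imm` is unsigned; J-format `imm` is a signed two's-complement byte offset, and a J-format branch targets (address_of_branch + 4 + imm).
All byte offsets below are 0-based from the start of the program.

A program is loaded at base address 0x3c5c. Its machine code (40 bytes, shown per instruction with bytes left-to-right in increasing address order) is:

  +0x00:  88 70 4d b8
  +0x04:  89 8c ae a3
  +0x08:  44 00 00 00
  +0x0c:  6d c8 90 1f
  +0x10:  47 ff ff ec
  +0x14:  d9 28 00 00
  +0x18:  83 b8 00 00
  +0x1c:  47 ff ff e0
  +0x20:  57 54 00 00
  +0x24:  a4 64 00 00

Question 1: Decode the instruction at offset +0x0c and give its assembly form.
off 0x0c: read 6d c8 90 1f as big → 0x6dc8901f
  op=0x6dc8901f>>26=0x1b ⇒ sbi (RI)
  rd@[25:22]=0x7 ⇒ sp
  imm@[21:0]=0x8901f ⇒ $561183

sbi sp, $561183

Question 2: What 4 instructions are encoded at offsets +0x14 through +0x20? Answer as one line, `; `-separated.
lw si, r10; sub r14, r14; call $-32; move r13, di

[14] d9 28 00 00 → 0xd9280000
  top 6b → 0x36 → lw [RR]
  rd: (w>>22)&0xf=0x4 → si
  rs: (w>>18)&0xf=0xa → r10
[18] 83 b8 00 00 → 0x83b80000
  top 6b → 0x20 → sub [RR]
  rd: (w>>22)&0xf=0xe → r14
  rs: (w>>18)&0xf=0xe → r14
[1c] 47 ff ff e0 → 0x47ffffe0
  top 6b → 0x11 → call [J]
  imm: (w>>0)&0x3ffffff=0x3ffffe0 (s26→-32) → $-32
[20] 57 54 00 00 → 0x57540000
  top 6b → 0x15 → move [RR]
  rd: (w>>22)&0xf=0xd → r13
  rs: (w>>18)&0xf=0x5 → di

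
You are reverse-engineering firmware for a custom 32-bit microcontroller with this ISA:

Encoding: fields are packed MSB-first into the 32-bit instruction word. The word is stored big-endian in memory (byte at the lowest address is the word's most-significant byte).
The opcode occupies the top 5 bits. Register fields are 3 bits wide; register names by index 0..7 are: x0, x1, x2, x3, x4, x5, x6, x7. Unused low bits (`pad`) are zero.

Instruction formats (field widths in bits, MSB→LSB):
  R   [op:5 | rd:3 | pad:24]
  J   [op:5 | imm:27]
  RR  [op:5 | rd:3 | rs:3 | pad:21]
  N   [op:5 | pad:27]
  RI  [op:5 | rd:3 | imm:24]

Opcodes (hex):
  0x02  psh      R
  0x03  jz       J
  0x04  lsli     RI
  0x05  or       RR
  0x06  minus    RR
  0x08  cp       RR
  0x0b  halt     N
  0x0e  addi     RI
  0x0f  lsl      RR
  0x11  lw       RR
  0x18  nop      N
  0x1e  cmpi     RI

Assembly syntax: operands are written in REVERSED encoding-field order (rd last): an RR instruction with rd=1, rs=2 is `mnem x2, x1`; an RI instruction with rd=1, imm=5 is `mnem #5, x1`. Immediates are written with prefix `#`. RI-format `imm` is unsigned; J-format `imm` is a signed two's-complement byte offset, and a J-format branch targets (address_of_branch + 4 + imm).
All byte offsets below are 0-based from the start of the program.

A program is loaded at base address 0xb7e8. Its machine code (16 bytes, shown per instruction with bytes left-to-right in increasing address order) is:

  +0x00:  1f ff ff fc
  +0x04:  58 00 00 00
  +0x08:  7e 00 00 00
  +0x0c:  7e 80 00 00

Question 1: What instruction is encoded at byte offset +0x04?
[04] 58 00 00 00 → 0x58000000
  top 5b → 0xb → halt [N]

halt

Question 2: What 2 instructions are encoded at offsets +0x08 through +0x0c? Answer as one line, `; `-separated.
[08] 7e 00 00 00 → 0x7e000000
  top 5b → 0xf → lsl [RR]
  [26:24] rd=6 = x6
  [23:21] rs=0 = x0
[0c] 7e 80 00 00 → 0x7e800000
  top 5b → 0xf → lsl [RR]
  [26:24] rd=6 = x6
  [23:21] rs=4 = x4

lsl x0, x6; lsl x4, x6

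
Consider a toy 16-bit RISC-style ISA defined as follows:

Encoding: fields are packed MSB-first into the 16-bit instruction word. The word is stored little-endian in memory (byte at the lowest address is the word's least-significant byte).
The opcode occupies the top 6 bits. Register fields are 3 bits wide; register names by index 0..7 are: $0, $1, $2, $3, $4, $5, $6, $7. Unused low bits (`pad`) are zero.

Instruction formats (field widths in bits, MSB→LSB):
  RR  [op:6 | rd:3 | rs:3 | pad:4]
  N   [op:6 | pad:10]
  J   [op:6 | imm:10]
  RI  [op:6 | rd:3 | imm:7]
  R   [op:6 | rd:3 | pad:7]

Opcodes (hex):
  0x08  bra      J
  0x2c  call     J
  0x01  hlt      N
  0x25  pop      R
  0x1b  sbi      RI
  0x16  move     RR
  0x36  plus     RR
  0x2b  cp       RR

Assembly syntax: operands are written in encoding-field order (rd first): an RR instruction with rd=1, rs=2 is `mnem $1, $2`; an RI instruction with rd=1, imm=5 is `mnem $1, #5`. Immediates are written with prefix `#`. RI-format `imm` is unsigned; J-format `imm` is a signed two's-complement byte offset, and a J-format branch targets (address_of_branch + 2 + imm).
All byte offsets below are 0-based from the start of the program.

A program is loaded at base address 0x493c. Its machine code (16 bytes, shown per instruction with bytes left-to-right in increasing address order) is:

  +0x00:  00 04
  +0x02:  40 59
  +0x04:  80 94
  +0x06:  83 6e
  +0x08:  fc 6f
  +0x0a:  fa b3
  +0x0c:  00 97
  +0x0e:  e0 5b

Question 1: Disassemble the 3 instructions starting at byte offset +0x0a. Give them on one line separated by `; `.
call #-6; pop $6; move $7, $6

off 0x0a: read fa b3 as little → 0xb3fa
  op=0xb3fa>>10=0x2c ⇒ call (J)
  imm@[9:0]=0x3fa (s10→-6) ⇒ #-6
off 0x0c: read 00 97 as little → 0x9700
  op=0x9700>>10=0x25 ⇒ pop (R)
  rd@[9:7]=0x6 ⇒ $6
off 0x0e: read e0 5b as little → 0x5be0
  op=0x5be0>>10=0x16 ⇒ move (RR)
  rd@[9:7]=0x7 ⇒ $7
  rs@[6:4]=0x6 ⇒ $6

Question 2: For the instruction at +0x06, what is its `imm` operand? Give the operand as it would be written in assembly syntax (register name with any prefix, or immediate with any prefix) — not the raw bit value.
[06] 83 6e → 0x6e83
  op=0x6e83>>10=0x1b ⇒ sbi (RI)
  rd: (w>>7)&0x7=0x5 → $5
  imm: (w>>0)&0x7f=0x3 → #3

#3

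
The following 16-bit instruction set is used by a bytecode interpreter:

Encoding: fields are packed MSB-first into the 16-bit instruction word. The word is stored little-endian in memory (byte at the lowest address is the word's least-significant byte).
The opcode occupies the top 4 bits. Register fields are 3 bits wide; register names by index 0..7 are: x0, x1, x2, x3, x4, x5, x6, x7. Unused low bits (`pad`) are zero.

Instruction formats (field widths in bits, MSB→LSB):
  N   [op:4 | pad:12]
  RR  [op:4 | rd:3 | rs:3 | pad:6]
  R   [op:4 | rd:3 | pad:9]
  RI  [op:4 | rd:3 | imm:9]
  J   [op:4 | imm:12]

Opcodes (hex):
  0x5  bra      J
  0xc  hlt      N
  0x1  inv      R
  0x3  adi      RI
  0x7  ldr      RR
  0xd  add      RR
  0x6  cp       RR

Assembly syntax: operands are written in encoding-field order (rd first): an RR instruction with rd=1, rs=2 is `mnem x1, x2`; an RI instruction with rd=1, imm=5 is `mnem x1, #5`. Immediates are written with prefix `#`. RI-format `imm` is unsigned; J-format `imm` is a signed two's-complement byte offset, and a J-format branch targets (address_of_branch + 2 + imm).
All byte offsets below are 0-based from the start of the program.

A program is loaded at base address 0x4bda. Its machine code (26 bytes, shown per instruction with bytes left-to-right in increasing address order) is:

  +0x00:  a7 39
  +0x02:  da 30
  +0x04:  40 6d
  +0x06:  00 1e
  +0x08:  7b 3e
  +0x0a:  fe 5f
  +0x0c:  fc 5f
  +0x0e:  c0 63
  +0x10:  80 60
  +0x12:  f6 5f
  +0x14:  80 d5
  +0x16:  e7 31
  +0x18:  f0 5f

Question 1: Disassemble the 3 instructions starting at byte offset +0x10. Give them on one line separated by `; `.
cp x0, x2; bra #-10; add x2, x6

[10] 80 60 → 0x6080
  top 4b → 0x6 → cp [RR]
  rd@[11:9]=0x0 ⇒ x0
  rs@[8:6]=0x2 ⇒ x2
[12] f6 5f → 0x5ff6
  top 4b → 0x5 → bra [J]
  imm@[11:0]=0xff6 (s12→-10) ⇒ #-10
[14] 80 d5 → 0xd580
  top 4b → 0xd → add [RR]
  rd@[11:9]=0x2 ⇒ x2
  rs@[8:6]=0x6 ⇒ x6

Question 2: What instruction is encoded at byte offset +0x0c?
bra #-4

[0c] fc 5f → 0x5ffc
  top 4b → 0x5 → bra [J]
  imm: (w>>0)&0xfff=0xffc (s12→-4) → #-4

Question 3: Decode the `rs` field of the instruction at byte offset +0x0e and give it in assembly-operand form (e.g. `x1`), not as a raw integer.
[0e] c0 63 → 0x63c0
  op=0x63c0>>12=0x6 ⇒ cp (RR)
  rd@[11:9]=0x1 ⇒ x1
  rs@[8:6]=0x7 ⇒ x7

x7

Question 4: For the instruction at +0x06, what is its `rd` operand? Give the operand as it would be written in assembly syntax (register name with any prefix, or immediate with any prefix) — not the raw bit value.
off 0x06: read 00 1e as little → 0x1e00
  op=0x1e00>>12=0x1 ⇒ inv (R)
  rd: (w>>9)&0x7=0x7 → x7

x7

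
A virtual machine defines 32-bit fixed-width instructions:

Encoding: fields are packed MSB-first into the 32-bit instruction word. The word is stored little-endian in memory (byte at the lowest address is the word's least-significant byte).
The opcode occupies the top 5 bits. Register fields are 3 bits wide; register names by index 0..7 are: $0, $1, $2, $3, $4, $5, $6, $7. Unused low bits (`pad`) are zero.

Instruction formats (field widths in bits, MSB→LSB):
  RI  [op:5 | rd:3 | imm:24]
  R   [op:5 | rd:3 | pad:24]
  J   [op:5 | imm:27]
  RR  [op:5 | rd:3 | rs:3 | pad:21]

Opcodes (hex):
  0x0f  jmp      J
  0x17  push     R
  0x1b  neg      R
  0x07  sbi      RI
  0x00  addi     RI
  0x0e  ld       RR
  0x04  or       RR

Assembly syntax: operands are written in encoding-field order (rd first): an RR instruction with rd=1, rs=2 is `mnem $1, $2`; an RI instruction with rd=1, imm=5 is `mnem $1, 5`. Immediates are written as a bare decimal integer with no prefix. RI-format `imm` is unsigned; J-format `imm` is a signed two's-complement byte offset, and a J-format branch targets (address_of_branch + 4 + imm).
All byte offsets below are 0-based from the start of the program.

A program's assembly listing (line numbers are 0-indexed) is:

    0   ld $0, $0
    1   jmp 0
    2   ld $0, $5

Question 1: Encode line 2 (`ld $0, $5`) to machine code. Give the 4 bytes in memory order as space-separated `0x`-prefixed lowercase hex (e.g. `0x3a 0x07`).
0x00 0x00 0xa0 0x70

line 2 (ld): pack op=0xe:5|rd=0:3|rs=5:3|pad=0:21 = 0x70a00000; little→ 00 00 a0 70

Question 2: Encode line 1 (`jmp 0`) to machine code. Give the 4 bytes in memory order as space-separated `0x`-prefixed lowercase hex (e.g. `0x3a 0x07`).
0x00 0x00 0x00 0x78

1. jmp fields op=0xf:5|imm=0:27 → word 78000000h → 00 00 00 78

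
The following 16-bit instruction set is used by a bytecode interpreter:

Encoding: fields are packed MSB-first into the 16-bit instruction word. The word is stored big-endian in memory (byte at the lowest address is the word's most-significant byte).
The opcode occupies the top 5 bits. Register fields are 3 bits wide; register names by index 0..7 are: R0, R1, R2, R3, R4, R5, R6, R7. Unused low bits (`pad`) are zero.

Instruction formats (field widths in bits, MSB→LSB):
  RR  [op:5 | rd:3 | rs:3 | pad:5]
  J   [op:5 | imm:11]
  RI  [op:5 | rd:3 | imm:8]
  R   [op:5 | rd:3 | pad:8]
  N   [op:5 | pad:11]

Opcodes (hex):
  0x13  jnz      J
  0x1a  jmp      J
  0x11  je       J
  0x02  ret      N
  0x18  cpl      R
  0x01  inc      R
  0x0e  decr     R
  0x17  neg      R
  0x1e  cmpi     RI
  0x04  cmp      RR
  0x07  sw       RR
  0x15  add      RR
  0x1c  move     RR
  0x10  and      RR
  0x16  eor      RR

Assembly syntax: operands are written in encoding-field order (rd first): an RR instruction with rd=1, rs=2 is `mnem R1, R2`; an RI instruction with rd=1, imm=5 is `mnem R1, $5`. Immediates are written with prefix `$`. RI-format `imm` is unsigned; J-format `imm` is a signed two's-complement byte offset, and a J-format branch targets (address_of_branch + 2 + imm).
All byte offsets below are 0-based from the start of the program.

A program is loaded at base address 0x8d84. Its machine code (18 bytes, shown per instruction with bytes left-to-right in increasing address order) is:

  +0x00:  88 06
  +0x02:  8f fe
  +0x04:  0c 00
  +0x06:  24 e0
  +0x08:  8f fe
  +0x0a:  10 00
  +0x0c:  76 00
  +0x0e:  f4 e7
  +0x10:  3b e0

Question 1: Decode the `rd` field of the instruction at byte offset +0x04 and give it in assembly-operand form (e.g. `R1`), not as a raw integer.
+0x04: 0c 00 ⇒ word 0x0c00 (big)
  opcode bits[15:11]=0x1: inc/R
  rd: (w>>8)&0x7=0x4 → R4

R4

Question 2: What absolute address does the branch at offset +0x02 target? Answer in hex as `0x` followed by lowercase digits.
0x8d86

+0x02: 8f fe ⇒ word 0x8ffe (big)
  top 5b → 0x11 → je [J]
  [10:0] imm=2046 (s11→-2) = $-2
  target = base 0x8d84 + off 0x02 + 2 + imm -2 = 0x8d86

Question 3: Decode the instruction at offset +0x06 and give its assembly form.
cmp R4, R7

+0x06: 24 e0 ⇒ word 0x24e0 (big)
  opcode bits[15:11]=0x4: cmp/RR
  [10:8] rd=4 = R4
  [7:5] rs=7 = R7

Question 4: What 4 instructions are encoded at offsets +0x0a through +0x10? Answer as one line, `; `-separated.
ret; decr R6; cmpi R4, $231; sw R3, R7

+0x0a: 10 00 ⇒ word 0x1000 (big)
  top 5b → 0x2 → ret [N]
+0x0c: 76 00 ⇒ word 0x7600 (big)
  top 5b → 0xe → decr [R]
  [10:8] rd=6 = R6
+0x0e: f4 e7 ⇒ word 0xf4e7 (big)
  top 5b → 0x1e → cmpi [RI]
  [10:8] rd=4 = R4
  [7:0] imm=231 = $231
+0x10: 3b e0 ⇒ word 0x3be0 (big)
  top 5b → 0x7 → sw [RR]
  [10:8] rd=3 = R3
  [7:5] rs=7 = R7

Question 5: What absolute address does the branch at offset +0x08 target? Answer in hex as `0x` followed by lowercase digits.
off 0x08: read 8f fe as big → 0x8ffe
  top 5b → 0x11 → je [J]
  imm@[10:0]=0x7fe (s11→-2) ⇒ $-2
  target = base 0x8d84 + off 0x08 + 2 + imm -2 = 0x8d8c

0x8d8c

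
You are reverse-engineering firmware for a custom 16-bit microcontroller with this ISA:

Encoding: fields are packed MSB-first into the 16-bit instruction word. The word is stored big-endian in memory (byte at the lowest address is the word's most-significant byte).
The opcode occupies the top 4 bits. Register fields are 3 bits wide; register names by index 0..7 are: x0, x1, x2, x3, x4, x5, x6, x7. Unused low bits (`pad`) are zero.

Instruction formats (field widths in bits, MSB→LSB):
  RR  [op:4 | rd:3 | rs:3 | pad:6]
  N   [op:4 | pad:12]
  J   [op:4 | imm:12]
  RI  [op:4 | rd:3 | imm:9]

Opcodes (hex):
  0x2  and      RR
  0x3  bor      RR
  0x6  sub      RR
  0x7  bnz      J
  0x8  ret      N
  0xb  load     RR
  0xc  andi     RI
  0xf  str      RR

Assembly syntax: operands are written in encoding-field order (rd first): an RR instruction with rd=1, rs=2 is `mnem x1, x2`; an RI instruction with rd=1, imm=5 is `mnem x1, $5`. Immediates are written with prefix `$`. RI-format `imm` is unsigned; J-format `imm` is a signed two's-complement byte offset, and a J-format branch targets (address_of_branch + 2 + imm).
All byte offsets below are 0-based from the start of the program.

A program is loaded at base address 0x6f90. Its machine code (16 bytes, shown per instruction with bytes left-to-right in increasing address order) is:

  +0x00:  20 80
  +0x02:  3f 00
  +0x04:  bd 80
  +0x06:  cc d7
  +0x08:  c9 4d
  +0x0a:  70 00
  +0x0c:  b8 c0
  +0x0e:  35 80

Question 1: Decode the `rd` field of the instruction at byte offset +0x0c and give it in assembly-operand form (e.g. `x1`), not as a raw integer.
x4

+0x0c: b8 c0 ⇒ word 0xb8c0 (big)
  top 4b → 0xb → load [RR]
  [11:9] rd=4 = x4
  [8:6] rs=3 = x3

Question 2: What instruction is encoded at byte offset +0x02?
@+02  big-endian(3f 00) = 0x3f00
  top 4b → 0x3 → bor [RR]
  rd@[11:9]=0x7 ⇒ x7
  rs@[8:6]=0x4 ⇒ x4

bor x7, x4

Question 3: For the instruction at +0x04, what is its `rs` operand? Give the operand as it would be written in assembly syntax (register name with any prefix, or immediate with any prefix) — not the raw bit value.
x6

@+04  big-endian(bd 80) = 0xbd80
  top 4b → 0xb → load [RR]
  rd: (w>>9)&0x7=0x6 → x6
  rs: (w>>6)&0x7=0x6 → x6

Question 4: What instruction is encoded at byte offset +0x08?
andi x4, $333

[08] c9 4d → 0xc94d
  top 4b → 0xc → andi [RI]
  rd: (w>>9)&0x7=0x4 → x4
  imm: (w>>0)&0x1ff=0x14d → $333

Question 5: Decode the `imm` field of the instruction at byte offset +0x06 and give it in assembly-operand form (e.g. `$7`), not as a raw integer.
[06] cc d7 → 0xccd7
  opcode bits[15:12]=0xc: andi/RI
  [11:9] rd=6 = x6
  [8:0] imm=215 = $215

$215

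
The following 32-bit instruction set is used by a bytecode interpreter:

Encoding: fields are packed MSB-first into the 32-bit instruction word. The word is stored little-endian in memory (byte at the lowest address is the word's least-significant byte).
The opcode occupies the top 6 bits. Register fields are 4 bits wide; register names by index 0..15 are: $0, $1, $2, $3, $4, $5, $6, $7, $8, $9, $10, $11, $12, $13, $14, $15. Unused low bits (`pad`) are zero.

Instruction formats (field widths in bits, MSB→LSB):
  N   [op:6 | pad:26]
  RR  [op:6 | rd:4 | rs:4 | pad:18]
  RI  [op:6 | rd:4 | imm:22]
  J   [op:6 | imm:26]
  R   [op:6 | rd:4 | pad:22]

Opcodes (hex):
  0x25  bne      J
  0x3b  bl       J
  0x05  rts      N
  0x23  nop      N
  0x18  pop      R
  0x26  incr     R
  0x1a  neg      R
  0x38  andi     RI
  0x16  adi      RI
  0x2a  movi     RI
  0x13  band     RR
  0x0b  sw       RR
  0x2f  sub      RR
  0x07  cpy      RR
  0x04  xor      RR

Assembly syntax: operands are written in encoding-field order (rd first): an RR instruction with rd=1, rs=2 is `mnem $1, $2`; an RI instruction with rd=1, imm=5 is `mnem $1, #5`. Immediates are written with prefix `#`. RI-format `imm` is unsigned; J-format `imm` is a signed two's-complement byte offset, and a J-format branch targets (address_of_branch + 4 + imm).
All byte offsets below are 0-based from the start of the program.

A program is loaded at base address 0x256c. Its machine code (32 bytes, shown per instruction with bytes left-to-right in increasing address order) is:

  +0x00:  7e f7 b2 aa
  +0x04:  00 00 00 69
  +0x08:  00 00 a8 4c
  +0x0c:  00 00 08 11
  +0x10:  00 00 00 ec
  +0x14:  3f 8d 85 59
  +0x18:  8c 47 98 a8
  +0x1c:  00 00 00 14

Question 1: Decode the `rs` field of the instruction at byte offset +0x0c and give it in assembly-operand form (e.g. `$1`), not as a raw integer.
+0x0c: 00 00 08 11 ⇒ word 0x11080000 (little)
  top 6b → 0x4 → xor [RR]
  rd: (w>>22)&0xf=0x4 → $4
  rs: (w>>18)&0xf=0x2 → $2

$2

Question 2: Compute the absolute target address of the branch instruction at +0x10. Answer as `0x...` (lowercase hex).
[10] 00 00 00 ec → 0xec000000
  top 6b → 0x3b → bl [J]
  imm@[25:0]=0x0 ⇒ #0
  target = base 0x256c + off 0x10 + 4 + imm 0 = 0x2580

0x2580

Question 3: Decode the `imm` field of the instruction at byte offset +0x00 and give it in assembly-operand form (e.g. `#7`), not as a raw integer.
@+00  little-endian(7e f7 b2 aa) = 0xaab2f77e
  opcode bits[31:26]=0x2a: movi/RI
  rd@[25:22]=0xa ⇒ $10
  imm@[21:0]=0x32f77e ⇒ #3340158

#3340158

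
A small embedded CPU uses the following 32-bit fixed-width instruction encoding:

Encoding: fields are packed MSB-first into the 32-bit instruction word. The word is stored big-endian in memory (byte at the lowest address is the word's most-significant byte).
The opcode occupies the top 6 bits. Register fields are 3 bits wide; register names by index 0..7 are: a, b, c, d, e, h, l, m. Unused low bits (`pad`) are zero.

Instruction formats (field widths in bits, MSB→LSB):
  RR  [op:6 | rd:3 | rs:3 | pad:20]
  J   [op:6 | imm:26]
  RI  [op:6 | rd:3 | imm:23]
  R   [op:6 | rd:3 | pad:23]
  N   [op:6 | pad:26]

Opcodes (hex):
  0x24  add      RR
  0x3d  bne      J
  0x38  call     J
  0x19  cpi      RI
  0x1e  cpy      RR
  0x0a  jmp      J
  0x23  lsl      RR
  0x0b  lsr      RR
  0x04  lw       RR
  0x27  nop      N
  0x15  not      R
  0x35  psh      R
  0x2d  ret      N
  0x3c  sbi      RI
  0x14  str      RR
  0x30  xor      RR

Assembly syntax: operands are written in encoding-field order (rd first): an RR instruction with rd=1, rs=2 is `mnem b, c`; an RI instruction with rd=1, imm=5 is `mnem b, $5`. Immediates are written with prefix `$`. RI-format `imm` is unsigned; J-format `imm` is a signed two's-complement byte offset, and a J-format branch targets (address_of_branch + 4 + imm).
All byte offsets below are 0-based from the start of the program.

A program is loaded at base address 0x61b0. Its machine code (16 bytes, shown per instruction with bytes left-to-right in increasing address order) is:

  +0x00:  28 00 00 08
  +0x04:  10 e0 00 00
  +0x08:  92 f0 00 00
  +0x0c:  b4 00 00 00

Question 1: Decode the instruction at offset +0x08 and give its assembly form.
add h, m

[08] 92 f0 00 00 → 0x92f00000
  op=0x92f00000>>26=0x24 ⇒ add (RR)
  [25:23] rd=5 = h
  [22:20] rs=7 = m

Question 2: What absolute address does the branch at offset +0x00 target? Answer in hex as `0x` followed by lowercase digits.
+0x00: 28 00 00 08 ⇒ word 0x28000008 (big)
  op=0x28000008>>26=0xa ⇒ jmp (J)
  imm@[25:0]=0x8 ⇒ $8
  target = base 0x61b0 + off 0x00 + 4 + imm 8 = 0x61bc

0x61bc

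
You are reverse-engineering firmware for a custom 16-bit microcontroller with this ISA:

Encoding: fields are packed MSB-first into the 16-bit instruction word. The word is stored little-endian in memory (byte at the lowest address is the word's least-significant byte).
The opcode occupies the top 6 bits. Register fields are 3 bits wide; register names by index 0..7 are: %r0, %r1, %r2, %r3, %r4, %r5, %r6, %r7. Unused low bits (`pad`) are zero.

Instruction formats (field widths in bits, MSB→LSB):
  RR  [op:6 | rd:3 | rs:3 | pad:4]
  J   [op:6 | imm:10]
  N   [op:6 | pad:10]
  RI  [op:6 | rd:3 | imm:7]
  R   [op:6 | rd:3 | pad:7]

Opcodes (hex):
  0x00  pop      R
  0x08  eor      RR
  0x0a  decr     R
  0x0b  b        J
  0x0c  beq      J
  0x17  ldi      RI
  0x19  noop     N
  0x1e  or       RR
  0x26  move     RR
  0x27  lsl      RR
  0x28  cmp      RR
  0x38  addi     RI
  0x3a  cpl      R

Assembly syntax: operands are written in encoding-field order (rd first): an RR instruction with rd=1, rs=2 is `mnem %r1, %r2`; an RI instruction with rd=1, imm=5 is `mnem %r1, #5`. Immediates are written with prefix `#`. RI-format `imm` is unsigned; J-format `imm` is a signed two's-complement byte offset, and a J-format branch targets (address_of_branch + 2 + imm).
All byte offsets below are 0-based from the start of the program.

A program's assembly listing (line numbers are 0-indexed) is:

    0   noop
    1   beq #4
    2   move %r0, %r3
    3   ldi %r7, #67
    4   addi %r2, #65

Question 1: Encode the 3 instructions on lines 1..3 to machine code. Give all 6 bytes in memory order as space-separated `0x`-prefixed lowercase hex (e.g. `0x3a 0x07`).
L1: beq op=0xc:6|imm=4:10 ⇒ 0x3004 ⇒ little 04 30
L2: move op=0x26:6|rd=0:3|rs=3:3|pad=0:4 ⇒ 0x9830 ⇒ little 30 98
L3: ldi op=0x17:6|rd=7:3|imm=67:7 ⇒ 0x5fc3 ⇒ little c3 5f

0x04 0x30 0x30 0x98 0xc3 0x5f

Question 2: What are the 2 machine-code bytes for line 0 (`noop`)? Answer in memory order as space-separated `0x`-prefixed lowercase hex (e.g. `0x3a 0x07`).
0x00 0x64

0. noop fields op=0x19:6|pad=0:10 → word 6400h → 00 64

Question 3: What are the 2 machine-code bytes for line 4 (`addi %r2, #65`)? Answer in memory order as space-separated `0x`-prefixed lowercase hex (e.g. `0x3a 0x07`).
L4: addi op=0x38:6|rd=2:3|imm=65:7 ⇒ 0xe141 ⇒ little 41 e1

0x41 0xe1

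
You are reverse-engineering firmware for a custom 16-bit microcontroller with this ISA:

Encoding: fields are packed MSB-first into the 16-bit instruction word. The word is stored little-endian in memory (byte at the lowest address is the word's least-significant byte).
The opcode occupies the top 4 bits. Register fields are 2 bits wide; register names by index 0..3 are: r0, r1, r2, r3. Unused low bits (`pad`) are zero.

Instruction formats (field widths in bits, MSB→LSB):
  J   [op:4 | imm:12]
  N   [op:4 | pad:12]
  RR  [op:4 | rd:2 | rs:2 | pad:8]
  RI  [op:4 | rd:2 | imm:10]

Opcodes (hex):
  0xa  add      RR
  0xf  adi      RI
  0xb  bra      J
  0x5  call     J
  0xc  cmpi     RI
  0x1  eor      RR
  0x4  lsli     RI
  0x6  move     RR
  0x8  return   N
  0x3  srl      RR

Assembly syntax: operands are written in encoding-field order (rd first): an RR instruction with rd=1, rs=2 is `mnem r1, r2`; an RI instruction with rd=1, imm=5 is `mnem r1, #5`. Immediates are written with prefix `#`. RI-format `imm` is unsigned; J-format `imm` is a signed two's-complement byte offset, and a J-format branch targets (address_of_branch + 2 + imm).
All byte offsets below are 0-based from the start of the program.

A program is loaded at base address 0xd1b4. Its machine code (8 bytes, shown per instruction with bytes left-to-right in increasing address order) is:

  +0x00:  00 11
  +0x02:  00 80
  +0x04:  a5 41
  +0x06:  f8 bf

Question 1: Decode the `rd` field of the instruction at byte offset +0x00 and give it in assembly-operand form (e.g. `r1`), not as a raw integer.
+0x00: 00 11 ⇒ word 0x1100 (little)
  opcode bits[15:12]=0x1: eor/RR
  rd@[11:10]=0x0 ⇒ r0
  rs@[9:8]=0x1 ⇒ r1

r0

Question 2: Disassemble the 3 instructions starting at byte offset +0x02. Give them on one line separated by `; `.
return; lsli r0, #421; bra #-8

@+02  little-endian(00 80) = 0x8000
  top 4b → 0x8 → return [N]
@+04  little-endian(a5 41) = 0x41a5
  top 4b → 0x4 → lsli [RI]
  rd@[11:10]=0x0 ⇒ r0
  imm@[9:0]=0x1a5 ⇒ #421
@+06  little-endian(f8 bf) = 0xbff8
  top 4b → 0xb → bra [J]
  imm@[11:0]=0xff8 (s12→-8) ⇒ #-8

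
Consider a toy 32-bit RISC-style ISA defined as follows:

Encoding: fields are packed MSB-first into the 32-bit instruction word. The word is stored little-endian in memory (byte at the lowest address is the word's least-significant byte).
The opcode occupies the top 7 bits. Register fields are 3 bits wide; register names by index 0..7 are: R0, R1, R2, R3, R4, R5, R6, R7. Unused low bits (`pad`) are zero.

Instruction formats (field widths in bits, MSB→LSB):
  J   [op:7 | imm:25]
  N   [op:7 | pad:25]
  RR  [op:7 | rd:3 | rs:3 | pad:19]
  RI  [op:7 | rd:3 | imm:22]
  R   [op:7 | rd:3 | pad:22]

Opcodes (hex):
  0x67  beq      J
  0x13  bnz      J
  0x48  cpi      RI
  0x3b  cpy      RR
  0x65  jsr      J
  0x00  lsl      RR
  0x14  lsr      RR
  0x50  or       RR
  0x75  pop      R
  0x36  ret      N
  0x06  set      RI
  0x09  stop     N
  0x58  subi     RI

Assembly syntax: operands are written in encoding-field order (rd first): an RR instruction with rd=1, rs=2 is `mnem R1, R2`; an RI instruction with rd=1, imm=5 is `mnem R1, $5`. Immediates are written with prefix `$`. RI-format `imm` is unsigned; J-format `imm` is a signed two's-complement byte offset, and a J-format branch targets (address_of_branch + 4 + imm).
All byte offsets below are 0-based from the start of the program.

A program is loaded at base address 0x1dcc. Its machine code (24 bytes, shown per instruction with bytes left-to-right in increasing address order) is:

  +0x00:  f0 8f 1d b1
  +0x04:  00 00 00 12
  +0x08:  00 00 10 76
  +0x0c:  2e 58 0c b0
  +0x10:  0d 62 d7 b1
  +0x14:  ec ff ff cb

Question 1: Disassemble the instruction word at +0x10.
off 0x10: read 0d 62 d7 b1 as little → 0xb1d7620d
  top 7b → 0x58 → subi [RI]
  [24:22] rd=7 = R7
  [21:0] imm=1532429 = $1532429

subi R7, $1532429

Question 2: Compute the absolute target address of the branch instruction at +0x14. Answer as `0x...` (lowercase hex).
0x1dd0

+0x14: ec ff ff cb ⇒ word 0xcbffffec (little)
  op=0xcbffffec>>25=0x65 ⇒ jsr (J)
  [24:0] imm=33554412 (s25→-20) = $-20
  target = base 0x1dcc + off 0x14 + 4 + imm -20 = 0x1dd0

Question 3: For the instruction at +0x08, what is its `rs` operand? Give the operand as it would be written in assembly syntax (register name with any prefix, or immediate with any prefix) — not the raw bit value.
R2

[08] 00 00 10 76 → 0x76100000
  top 7b → 0x3b → cpy [RR]
  rd@[24:22]=0x0 ⇒ R0
  rs@[21:19]=0x2 ⇒ R2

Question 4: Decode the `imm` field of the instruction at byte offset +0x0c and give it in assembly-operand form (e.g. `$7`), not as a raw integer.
+0x0c: 2e 58 0c b0 ⇒ word 0xb00c582e (little)
  op=0xb00c582e>>25=0x58 ⇒ subi (RI)
  rd@[24:22]=0x0 ⇒ R0
  imm@[21:0]=0xc582e ⇒ $809006

$809006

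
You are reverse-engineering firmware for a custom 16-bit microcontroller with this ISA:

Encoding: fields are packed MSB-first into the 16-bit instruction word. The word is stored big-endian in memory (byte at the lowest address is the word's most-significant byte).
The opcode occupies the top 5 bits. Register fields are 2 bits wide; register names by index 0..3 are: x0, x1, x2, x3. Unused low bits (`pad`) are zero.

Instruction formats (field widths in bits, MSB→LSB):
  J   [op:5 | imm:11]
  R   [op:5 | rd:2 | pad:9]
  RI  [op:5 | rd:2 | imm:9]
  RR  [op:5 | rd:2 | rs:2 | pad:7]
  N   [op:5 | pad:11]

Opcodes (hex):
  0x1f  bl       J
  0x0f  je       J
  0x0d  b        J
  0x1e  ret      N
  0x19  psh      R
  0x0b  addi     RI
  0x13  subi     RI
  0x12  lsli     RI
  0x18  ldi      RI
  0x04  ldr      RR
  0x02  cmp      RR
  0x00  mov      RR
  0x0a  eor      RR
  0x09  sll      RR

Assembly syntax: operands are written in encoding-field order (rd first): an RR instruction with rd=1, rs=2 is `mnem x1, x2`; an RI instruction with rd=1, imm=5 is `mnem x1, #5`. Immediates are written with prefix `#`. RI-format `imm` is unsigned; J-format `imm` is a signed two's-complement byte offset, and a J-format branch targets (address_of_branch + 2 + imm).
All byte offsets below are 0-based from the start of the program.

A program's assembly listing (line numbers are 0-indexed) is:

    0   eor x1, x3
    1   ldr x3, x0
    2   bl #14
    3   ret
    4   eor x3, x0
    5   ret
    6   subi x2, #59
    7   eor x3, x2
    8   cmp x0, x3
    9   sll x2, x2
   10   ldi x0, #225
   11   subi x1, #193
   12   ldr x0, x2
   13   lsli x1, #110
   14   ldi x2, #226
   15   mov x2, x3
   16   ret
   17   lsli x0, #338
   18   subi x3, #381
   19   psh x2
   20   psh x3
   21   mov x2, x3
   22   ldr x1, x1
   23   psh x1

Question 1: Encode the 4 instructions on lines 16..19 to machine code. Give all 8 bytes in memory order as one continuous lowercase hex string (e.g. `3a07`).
f00091529f7dcc00

line 16 (ret): pack op=0x1e:5|pad=0:11 = 0xf000; big→ f0 00
line 17 (lsli): pack op=0x12:5|rd=0:2|imm=338:9 = 0x9152; big→ 91 52
line 18 (subi): pack op=0x13:5|rd=3:2|imm=381:9 = 0x9f7d; big→ 9f 7d
line 19 (psh): pack op=0x19:5|rd=2:2|pad=0:9 = 0xcc00; big→ cc 00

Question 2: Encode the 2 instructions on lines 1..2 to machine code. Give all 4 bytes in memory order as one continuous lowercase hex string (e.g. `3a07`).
L1: ldr op=0x4:5|rd=3:2|rs=0:2|pad=0:7 ⇒ 0x2600 ⇒ big 26 00
L2: bl op=0x1f:5|imm=14:11 ⇒ 0xf80e ⇒ big f8 0e

2600f80e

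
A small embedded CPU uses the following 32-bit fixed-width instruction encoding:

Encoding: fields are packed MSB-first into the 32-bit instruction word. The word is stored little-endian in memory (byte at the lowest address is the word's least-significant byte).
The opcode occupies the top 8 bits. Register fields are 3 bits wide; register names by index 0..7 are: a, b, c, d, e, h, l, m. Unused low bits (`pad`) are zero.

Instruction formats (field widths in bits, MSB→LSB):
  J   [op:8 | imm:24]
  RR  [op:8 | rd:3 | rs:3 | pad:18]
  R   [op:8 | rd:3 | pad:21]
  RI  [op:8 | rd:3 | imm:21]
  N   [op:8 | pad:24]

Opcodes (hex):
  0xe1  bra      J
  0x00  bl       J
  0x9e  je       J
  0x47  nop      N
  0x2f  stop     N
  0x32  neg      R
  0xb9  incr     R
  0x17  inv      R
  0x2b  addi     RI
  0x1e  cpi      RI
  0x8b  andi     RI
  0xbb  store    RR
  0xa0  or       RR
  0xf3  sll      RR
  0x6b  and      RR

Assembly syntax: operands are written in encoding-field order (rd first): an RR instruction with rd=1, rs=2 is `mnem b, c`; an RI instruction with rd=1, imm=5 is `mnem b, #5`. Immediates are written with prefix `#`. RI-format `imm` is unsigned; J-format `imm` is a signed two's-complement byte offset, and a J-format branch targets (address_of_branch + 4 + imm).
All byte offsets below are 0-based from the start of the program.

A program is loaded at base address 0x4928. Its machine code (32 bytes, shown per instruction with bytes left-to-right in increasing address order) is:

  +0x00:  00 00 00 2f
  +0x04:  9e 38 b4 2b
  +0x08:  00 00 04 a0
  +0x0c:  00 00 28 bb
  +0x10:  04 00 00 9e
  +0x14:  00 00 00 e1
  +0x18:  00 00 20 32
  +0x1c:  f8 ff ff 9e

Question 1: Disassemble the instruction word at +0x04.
addi h, #1325214

[04] 9e 38 b4 2b → 0x2bb4389e
  op=0x2bb4389e>>24=0x2b ⇒ addi (RI)
  rd@[23:21]=0x5 ⇒ h
  imm@[20:0]=0x14389e ⇒ #1325214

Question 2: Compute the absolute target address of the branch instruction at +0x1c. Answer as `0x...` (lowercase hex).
0x4940

@+1c  little-endian(f8 ff ff 9e) = 0x9efffff8
  opcode bits[31:24]=0x9e: je/J
  imm: (w>>0)&0xffffff=0xfffff8 (s24→-8) → #-8
  target = base 0x4928 + off 0x1c + 4 + imm -8 = 0x4940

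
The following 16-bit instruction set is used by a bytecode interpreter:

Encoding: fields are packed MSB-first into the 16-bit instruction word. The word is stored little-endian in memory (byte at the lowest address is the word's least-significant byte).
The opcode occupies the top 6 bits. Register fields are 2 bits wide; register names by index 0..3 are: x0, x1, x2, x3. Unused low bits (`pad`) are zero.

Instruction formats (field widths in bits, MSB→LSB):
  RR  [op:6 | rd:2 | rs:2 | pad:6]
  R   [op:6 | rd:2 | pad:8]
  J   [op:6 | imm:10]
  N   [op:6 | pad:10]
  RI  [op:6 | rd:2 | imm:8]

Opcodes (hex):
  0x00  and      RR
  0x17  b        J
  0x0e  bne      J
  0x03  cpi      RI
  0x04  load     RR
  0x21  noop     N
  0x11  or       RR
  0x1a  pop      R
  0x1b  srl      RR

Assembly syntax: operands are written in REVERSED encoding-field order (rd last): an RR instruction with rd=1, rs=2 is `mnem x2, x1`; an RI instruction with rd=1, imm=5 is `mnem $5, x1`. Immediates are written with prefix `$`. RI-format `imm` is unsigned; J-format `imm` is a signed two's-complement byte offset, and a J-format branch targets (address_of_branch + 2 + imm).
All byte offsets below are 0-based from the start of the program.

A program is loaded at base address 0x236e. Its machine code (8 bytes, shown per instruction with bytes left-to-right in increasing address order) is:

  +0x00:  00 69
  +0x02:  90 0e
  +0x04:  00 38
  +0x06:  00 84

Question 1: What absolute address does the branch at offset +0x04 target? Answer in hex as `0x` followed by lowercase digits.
0x2374

[04] 00 38 → 0x3800
  top 6b → 0xe → bne [J]
  imm@[9:0]=0x0 ⇒ $0
  target = base 0x236e + off 0x04 + 2 + imm 0 = 0x2374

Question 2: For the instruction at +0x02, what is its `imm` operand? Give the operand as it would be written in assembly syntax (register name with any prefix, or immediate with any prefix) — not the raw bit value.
$144

+0x02: 90 0e ⇒ word 0x0e90 (little)
  opcode bits[15:10]=0x3: cpi/RI
  [9:8] rd=2 = x2
  [7:0] imm=144 = $144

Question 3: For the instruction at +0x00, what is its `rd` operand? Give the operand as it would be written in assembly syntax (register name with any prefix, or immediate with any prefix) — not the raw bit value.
x1

@+00  little-endian(00 69) = 0x6900
  top 6b → 0x1a → pop [R]
  rd: (w>>8)&0x3=0x1 → x1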